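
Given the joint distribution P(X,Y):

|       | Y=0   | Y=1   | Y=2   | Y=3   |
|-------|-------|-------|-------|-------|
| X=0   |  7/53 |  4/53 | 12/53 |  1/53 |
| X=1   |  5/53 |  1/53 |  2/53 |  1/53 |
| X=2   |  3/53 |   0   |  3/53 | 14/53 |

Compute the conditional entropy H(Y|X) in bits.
1.4701 bits

H(Y|X) = H(X,Y) - H(X)

H(X,Y) = -Σ_{x,y} P(x,y) log₂ P(x,y). Per-cell terms -P(x,y)·log₂P(x,y):
  X=0: 0.38574, 0.28135, 0.48520, 0.10807
  X=1: 0.32132, 0.10807, 0.17841, 0.10807
  X=2: 0.23451, 0.00000, 0.23451, 0.50732
  (cells with P = 0 contribute 0)
Sum of the 12 terms: H(X,Y) = 2.9526 bits

Marginal of X (row sums):
  P(X=0) = 7/53 + 4/53 + 12/53 + 1/53 = 24/53
  P(X=1) = 5/53 + 1/53 + 2/53 + 1/53 = 9/53
  P(X=2) = 3/53 + 0 + 3/53 + 14/53 = 20/53
H(X) = -[(24/53)·log₂(24/53) + (9/53)·log₂(9/53) + (20/53)·log₂(20/53)]
  = 0.51757 + 0.43438 + 0.53056 = 1.4825 bits

H(Y|X) = H(X,Y) - H(X) = 2.9526 - 1.4825 = 1.4701 bits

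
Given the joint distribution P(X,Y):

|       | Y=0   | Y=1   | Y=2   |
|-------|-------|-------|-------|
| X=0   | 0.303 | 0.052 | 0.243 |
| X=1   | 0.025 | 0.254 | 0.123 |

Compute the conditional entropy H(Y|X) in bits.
1.2747 bits

H(Y|X) = H(X,Y) - H(X)

H(X,Y) = -Σ_{x,y} P(x,y) log₂ P(x,y). Per-cell terms -P(x,y)·log₂P(x,y):
  X=0: 0.52195, 0.22180, 0.49596
  X=1: 0.13305, 0.50218, 0.37186
Sum of the 6 terms: H(X,Y) = 2.2468 bits

Marginal of X (row sums):
  P(X=0) = 0.303 + 0.052 + 0.243 = 0.598
  P(X=1) = 0.025 + 0.254 + 0.123 = 0.402
H(X) = -[0.598·log₂(0.598) + 0.402·log₂(0.402)]
  = 0.44359 + 0.52852 = 0.9721 bits

H(Y|X) = H(X,Y) - H(X) = 2.2468 - 0.9721 = 1.2747 bits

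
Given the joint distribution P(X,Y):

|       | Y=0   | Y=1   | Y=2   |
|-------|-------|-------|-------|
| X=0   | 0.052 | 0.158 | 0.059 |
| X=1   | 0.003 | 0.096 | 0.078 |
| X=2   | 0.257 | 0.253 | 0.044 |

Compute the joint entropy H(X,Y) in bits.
2.7238 bits

H(X,Y) = -Σ_{x,y} P(x,y) log₂ P(x,y). Per-cell terms -P(x,y)·log₂P(x,y):
  X=0: 0.2218, 0.4206, 0.2409
  X=1: 0.0251, 0.3246, 0.2871
  X=2: 0.5038, 0.5016, 0.1983
Sum of the 9 terms: H(X,Y) = 2.7238 bits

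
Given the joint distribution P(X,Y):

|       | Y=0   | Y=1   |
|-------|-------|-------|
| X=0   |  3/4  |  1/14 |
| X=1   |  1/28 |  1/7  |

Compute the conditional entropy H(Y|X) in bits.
0.4790 bits

H(Y|X) = H(X,Y) - H(X)

H(X,Y) = -Σ_{x,y} P(x,y) log₂ P(x,y). Per-cell terms -P(x,y)·log₂P(x,y):
  X=0: 0.311278, 0.271954
  X=1: 0.171691, 0.401051
Sum of the 4 terms: H(X,Y) = 1.15597 bits

Marginal of X (row sums):
  P(X=0) = 3/4 + 1/14 = 23/28
  P(X=1) = 1/28 + 1/7 = 5/28
H(X) = -[(23/28)·log₂(23/28) + (5/28)·log₂(5/28)]
  = 0.233116 + 0.443826 = 0.67694 bits

H(Y|X) = H(X,Y) - H(X) = 1.15597 - 0.67694 = 0.4790 bits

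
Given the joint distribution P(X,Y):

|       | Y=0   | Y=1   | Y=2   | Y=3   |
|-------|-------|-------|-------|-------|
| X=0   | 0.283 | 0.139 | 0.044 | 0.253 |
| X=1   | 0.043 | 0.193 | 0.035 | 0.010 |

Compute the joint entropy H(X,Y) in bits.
2.5000 bits

H(X,Y) = -Σ_{x,y} P(x,y) log₂ P(x,y). Per-cell terms -P(x,y)·log₂P(x,y):
  X=0: 0.5154, 0.3957, 0.1983, 0.5016
  X=1: 0.1952, 0.4581, 0.1693, 0.0664
Sum of the 8 terms: H(X,Y) = 2.5000 bits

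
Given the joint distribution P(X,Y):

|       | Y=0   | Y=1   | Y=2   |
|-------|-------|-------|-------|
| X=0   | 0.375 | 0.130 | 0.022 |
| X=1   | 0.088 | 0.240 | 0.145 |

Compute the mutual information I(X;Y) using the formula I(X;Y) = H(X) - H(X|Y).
0.2331 bits

I(X;Y) = H(X) - H(X|Y)

Marginal of X (row sums):
  P(X=0) = 0.375 + 0.130 + 0.022 = 0.527
  P(X=1) = 0.088 + 0.240 + 0.145 = 0.473
H(X) = -[0.527·log₂(0.527) + 0.473·log₂(0.473)]
  = 0.4870 + 0.5109 = 0.9979 bits

Marginal of Y (column sums):
  P(Y=0) = 0.375 + 0.088 = 0.463
  P(Y=1) = 0.130 + 0.240 = 0.370
  P(Y=2) = 0.022 + 0.145 = 0.167
H(X|Y) = Σ_y P(y)·H(X|Y=y):
  Y=0: P(Y=0) = 0.463, P(X|Y=0) = (375/463, 88/463) → H(X|Y=0) = 0.7016
  Y=1: P(Y=1) = 0.370, P(X|Y=1) = (13/37, 24/37) → H(X|Y=1) = 0.9353
  Y=2: P(Y=2) = 0.167, P(X|Y=2) = (22/167, 145/167) → H(X|Y=2) = 0.5622
H(X|Y) = 0.463·0.7016 + 0.370·0.9353 + 0.167·0.5622 = 0.7648 bits

I(X;Y) = H(X) - H(X|Y) = 0.9979 - 0.7648 = 0.2331 bits

Cross-check via I(X;Y) = H(X) + H(Y) - H(X,Y): computing H(Y) from the column sums and H(X,Y) from the 6 cells in the same way gives H(Y) = 1.4763 bits and H(X,Y) = 2.2411 bits, so
I(X;Y) = 0.9979 + 1.4763 - 2.2411 = 0.2331 bits ✓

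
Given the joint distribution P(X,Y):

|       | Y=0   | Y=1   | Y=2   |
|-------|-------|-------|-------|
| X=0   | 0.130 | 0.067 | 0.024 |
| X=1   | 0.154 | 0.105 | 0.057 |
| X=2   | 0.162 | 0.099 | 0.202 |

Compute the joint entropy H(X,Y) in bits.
2.9875 bits

H(X,Y) = -Σ_{x,y} P(x,y) log₂ P(x,y). Per-cell terms -P(x,y)·log₂P(x,y):
  X=0: 0.38264, 0.26128, 0.12914
  X=1: 0.41565, 0.34141, 0.23557
  X=2: 0.42540, 0.33031, 0.46613
Sum of the 9 terms: H(X,Y) = 2.9875 bits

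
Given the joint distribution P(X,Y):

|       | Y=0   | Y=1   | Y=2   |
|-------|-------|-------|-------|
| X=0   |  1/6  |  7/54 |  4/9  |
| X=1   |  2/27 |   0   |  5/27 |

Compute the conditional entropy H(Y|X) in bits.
1.2359 bits

H(Y|X) = H(X,Y) - H(X)

H(X,Y) = -Σ_{x,y} P(x,y) log₂ P(x,y). Per-cell terms -P(x,y)·log₂P(x,y):
  X=0: 0.430827, 0.382088, 0.519967
  X=1: 0.278140, 0.000000, 0.450548
  (cells with P = 0 contribute 0)
Sum of the 6 terms: H(X,Y) = 2.06157 bits

Marginal of X (row sums):
  P(X=0) = 1/6 + 7/54 + 4/9 = 20/27
  P(X=1) = 2/27 + 0 + 5/27 = 7/27
H(X) = -[(20/27)·log₂(20/27) + (7/27)·log₂(7/27)]
  = 0.320711 + 0.504916 = 0.82563 bits

H(Y|X) = H(X,Y) - H(X) = 2.06157 - 0.82563 = 1.2359 bits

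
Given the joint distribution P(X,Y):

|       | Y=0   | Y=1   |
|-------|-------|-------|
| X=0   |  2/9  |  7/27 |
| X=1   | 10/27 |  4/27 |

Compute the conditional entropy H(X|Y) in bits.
0.9509 bits

H(X|Y) = H(X,Y) - H(Y)

H(X,Y) = -Σ_{x,y} P(x,y) log₂ P(x,y). Per-cell terms -P(x,y)·log₂P(x,y):
  X=0: 0.48221, 0.50492
  X=1: 0.53073, 0.40813
Sum of the 4 terms: H(X,Y) = 1.9260 bits

Marginal of Y (column sums):
  P(Y=0) = 2/9 + 10/27 = 16/27
  P(Y=1) = 7/27 + 4/27 = 11/27
H(Y) = -[(16/27)·log₂(16/27) + (11/27)·log₂(11/27)]
  = 0.44734 + 0.52778 = 0.9751 bits

H(X|Y) = H(X,Y) - H(Y) = 1.9260 - 0.9751 = 0.9509 bits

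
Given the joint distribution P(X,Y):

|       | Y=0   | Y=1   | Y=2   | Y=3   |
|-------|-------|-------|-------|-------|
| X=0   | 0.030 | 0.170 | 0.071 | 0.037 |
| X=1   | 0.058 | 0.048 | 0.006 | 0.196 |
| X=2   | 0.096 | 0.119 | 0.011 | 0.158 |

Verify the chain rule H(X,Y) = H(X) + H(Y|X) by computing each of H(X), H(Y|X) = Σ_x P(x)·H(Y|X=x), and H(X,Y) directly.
H(X) = 1.5768 bits, H(Y|X) = 1.5923 bits, H(X,Y) = 3.1691 bits

Marginal of X (row sums):
  P(X=0) = 0.030 + 0.170 + 0.071 + 0.037 = 0.308
  P(X=1) = 0.058 + 0.048 + 0.006 + 0.196 = 0.308
  P(X=2) = 0.096 + 0.119 + 0.011 + 0.158 = 0.384
H(X) = -[0.308·log₂(0.308) + 0.308·log₂(0.308) + 0.384·log₂(0.384)]
  = 0.52329 + 0.52329 + 0.53024 = 1.5768 bits

H(Y|X) = Σ_x P(x)·H(Y|X=x):
  X=0: P(X=0) = 0.308, P(Y|X=0) = (15/154, 85/154, 71/308, 37/308) → H(Y|X=0) = 1.65580
  X=1: P(X=1) = 0.308, P(Y|X=1) = (29/154, 12/77, 3/154, 7/11) → H(Y|X=1) = 1.39720
  X=2: P(X=2) = 0.384, P(Y|X=2) = (1/4, 119/384, 11/384, 79/192) → H(Y|X=2) = 1.69775
H(Y|X) = 0.308·1.65580 + 0.308·1.39720 + 0.384·1.69775 = 1.5923 bits

H(X,Y) = -Σ_{x,y} P(x,y) log₂ P(x,y). Per-cell terms -P(x,y)·log₂P(x,y):
  X=0: 0.15177, 0.43459, 0.27094, 0.17598
  X=1: 0.23825, 0.21028, 0.04428, 0.46081
  X=2: 0.32456, 0.36545, 0.07157, 0.42060
Sum of the 12 terms: H(X,Y) = 3.1691 bits

Chain rule check:
  H(X) + H(Y|X) = 1.5768 + 1.5923 = 3.1691 bits
  H(X,Y) = 3.1691 bits
✓ Chain rule verified.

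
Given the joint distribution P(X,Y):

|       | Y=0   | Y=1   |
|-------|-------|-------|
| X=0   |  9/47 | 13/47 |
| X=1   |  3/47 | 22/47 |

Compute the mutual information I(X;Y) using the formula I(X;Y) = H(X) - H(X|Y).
0.0812 bits

I(X;Y) = H(X) - H(X|Y)

Marginal of X (row sums):
  P(X=0) = 9/47 + 13/47 = 22/47
  P(X=1) = 3/47 + 22/47 = 25/47
H(X) = -[(22/47)·log₂(22/47) + (25/47)·log₂(25/47)]
  = 0.51263 + 0.48443 = 0.9971 bits

Marginal of Y (column sums):
  P(Y=0) = 9/47 + 3/47 = 12/47
  P(Y=1) = 13/47 + 22/47 = 35/47
H(X|Y) = Σ_y P(y)·H(X|Y=y):
  Y=0: P(Y=0) = 12/47, P(X|Y=0) = (3/4, 1/4) → H(X|Y=0) = 0.81128
  Y=1: P(Y=1) = 35/47, P(X|Y=1) = (13/35, 22/35) → H(X|Y=1) = 0.95176
H(X|Y) = (12/47)·0.81128 + (35/47)·0.95176 = 0.9159 bits

I(X;Y) = H(X) - H(X|Y) = 0.9971 - 0.9159 = 0.0812 bits

Cross-check via I(X;Y) = H(X) + H(Y) - H(X,Y): computing H(Y) from the column sums and H(X,Y) from the 4 cells in the same way gives H(Y) = 0.8196 bits and H(X,Y) = 1.7355 bits, so
I(X;Y) = 0.9971 + 0.8196 - 1.7355 = 0.0812 bits ✓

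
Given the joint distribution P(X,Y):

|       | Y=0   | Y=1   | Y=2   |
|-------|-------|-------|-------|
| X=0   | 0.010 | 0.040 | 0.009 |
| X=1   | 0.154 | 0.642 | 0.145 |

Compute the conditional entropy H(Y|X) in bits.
1.2200 bits

H(Y|X) = H(X,Y) - H(X)

H(X,Y) = -Σ_{x,y} P(x,y) log₂ P(x,y). Per-cell terms -P(x,y)·log₂P(x,y):
  X=0: 0.066439, 0.185754, 0.061163
  X=1: 0.415646, 0.410466, 0.403952
Sum of the 6 terms: H(X,Y) = 1.54342 bits

Marginal of X (row sums):
  P(X=0) = 0.010 + 0.040 + 0.009 = 0.059
  P(X=1) = 0.154 + 0.642 + 0.145 = 0.941
H(X) = -[0.059·log₂(0.059) + 0.941·log₂(0.941)]
  = 0.240905 + 0.082557 = 0.32346 bits

H(Y|X) = H(X,Y) - H(X) = 1.54342 - 0.32346 = 1.2200 bits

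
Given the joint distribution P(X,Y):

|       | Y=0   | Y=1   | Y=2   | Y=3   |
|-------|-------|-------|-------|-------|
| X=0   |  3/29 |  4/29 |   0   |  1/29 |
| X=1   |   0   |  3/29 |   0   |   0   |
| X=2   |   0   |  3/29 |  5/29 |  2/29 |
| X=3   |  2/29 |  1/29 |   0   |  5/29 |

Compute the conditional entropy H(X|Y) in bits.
1.2341 bits

H(X|Y) = H(X,Y) - H(Y)

H(X,Y) = -Σ_{x,y} P(x,y) log₂ P(x,y). Per-cell terms -P(x,y)·log₂P(x,y):
  X=0: 0.338588, 0.394204, 0.000000, 0.167517
  X=1: 0.000000, 0.338588, 0.000000, 0.000000
  X=2: 0.000000, 0.338588, 0.437251, 0.266068
  X=3: 0.266068, 0.167517, 0.000000, 0.437251
  (cells with P = 0 contribute 0)
Sum of the 16 terms: H(X,Y) = 3.15164 bits

Marginal of Y (column sums):
  P(Y=0) = 3/29 + 0 + 0 + 2/29 = 5/29
  P(Y=1) = 4/29 + 3/29 + 3/29 + 1/29 = 11/29
  P(Y=2) = 0 + 0 + 5/29 + 0 = 5/29
  P(Y=3) = 1/29 + 0 + 2/29 + 5/29 = 8/29
H(Y) = -[(5/29)·log₂(5/29) + (11/29)·log₂(11/29) + (5/29)·log₂(5/29) + (8/29)·log₂(8/29)]
  = 0.437251 + 0.530484 + 0.437251 + 0.512546 = 1.91753 bits

H(X|Y) = H(X,Y) - H(Y) = 3.15164 - 1.91753 = 1.2341 bits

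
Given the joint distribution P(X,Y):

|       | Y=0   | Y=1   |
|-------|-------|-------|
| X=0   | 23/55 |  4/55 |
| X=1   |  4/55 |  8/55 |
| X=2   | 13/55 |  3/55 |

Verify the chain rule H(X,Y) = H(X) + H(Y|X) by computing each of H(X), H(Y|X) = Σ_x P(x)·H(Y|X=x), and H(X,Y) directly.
H(X) = 1.5013 bits, H(Y|X) = 0.7000 bits, H(X,Y) = 2.2013 bits

Marginal of X (row sums):
  P(X=0) = 23/55 + 4/55 = 27/55
  P(X=1) = 4/55 + 8/55 = 12/55
  P(X=2) = 13/55 + 3/55 = 16/55
H(X) = -[(27/55)·log₂(27/55) + (12/55)·log₂(12/55) + (16/55)·log₂(16/55)]
  = 0.50390 + 0.47921 + 0.51821 = 1.5013 bits

H(Y|X) = Σ_x P(x)·H(Y|X=x):
  X=0: P(X=0) = 27/55, P(Y|X=0) = (23/27, 4/27) → H(Y|X=0) = 0.60519
  X=1: P(X=1) = 12/55, P(Y|X=1) = (1/3, 2/3) → H(Y|X=1) = 0.91830
  X=2: P(X=2) = 16/55, P(Y|X=2) = (13/16, 3/16) → H(Y|X=2) = 0.69621
H(Y|X) = (27/55)·0.60519 + (12/55)·0.91830 + (16/55)·0.69621 = 0.7000 bits

H(X,Y) = -Σ_{x,y} P(x,y) log₂ P(x,y). Per-cell terms -P(x,y)·log₂P(x,y):
  X=0: 0.52599, 0.27501
  X=1: 0.27501, 0.40456
  X=2: 0.49185, 0.22889
Sum of the 6 terms: H(X,Y) = 2.2013 bits

Chain rule check:
  H(X) + H(Y|X) = 1.5013 + 0.7000 = 2.2013 bits
  H(X,Y) = 2.2013 bits
✓ Chain rule verified.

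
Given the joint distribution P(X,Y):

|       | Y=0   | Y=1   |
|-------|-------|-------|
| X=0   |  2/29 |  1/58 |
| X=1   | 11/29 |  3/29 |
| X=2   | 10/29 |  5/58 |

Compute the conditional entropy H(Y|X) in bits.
0.7353 bits

H(Y|X) = H(X,Y) - H(X)

H(X,Y) = -Σ_{x,y} P(x,y) log₂ P(x,y). Per-cell terms -P(x,y)·log₂P(x,y):
  X=0: 0.266068, 0.101000
  X=1: 0.530484, 0.338588
  X=2: 0.529673, 0.304832
Sum of the 6 terms: H(X,Y) = 2.070645 bits

Marginal of X (row sums):
  P(X=0) = 2/29 + 1/58 = 5/58
  P(X=1) = 11/29 + 3/29 = 14/29
  P(X=2) = 10/29 + 5/58 = 25/58
H(X) = -[(5/58)·log₂(5/58) + (14/29)·log₂(14/29) + (25/58)·log₂(25/58)]
  = 0.304832 + 0.507199 + 0.523330 = 1.335361 bits

H(Y|X) = H(X,Y) - H(X) = 2.070645 - 1.335361 = 0.7353 bits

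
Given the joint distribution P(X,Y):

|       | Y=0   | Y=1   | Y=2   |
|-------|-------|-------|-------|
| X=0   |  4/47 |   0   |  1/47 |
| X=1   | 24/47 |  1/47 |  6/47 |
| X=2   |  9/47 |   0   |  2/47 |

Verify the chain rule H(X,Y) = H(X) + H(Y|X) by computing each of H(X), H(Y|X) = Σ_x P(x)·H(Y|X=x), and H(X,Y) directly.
H(X) = 1.2303 bits, H(Y|X) = 0.8333 bits, H(X,Y) = 2.0636 bits

Marginal of X (row sums):
  P(X=0) = 4/47 + 0 + 1/47 = 5/47
  P(X=1) = 24/47 + 1/47 + 6/47 = 31/47
  P(X=2) = 9/47 + 0 + 2/47 = 11/47
H(X) = -[(5/47)·log₂(5/47) + (31/47)·log₂(31/47) + (11/47)·log₂(11/47)]
  = 0.34390 + 0.39600 + 0.49036 = 1.2303 bits

H(Y|X) = Σ_x P(x)·H(Y|X=x):
  X=0: P(X=0) = 5/47, P(Y|X=0) = (4/5, 0, 1/5) → H(Y|X=0) = 0.72193
  X=1: P(X=1) = 31/47, P(Y|X=1) = (24/31, 1/31, 6/31) → H(Y|X=1) = 0.90423
  X=2: P(X=2) = 11/47, P(Y|X=2) = (9/11, 0, 2/11) → H(Y|X=2) = 0.68404
H(Y|X) = (5/47)·0.72193 + (31/47)·0.90423 + (11/47)·0.68404 = 0.8333 bits

H(X,Y) = -Σ_{x,y} P(x,y) log₂ P(x,y). Per-cell terms -P(x,y)·log₂P(x,y):
  X=0: 0.30252, 0.00000, 0.11818
  X=1: 0.49513, 0.11818, 0.37910
  X=2: 0.45664, 0.00000, 0.19381
  (cells with P = 0 contribute 0)
Sum of the 9 terms: H(X,Y) = 2.0636 bits

Chain rule check:
  H(X) + H(Y|X) = 1.2303 + 0.8333 = 2.0636 bits
  H(X,Y) = 2.0636 bits
✓ Chain rule verified.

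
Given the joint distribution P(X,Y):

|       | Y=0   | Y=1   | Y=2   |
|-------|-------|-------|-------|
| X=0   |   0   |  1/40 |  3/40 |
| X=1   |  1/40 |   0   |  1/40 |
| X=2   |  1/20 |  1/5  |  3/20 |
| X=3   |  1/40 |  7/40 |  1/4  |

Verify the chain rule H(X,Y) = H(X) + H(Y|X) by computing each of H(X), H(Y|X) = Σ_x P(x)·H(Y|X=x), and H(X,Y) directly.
H(X) = 1.5955 bits, H(Y|X) = 1.2481 bits, H(X,Y) = 2.8435 bits

Marginal of X (row sums):
  P(X=0) = 0 + 1/40 + 3/40 = 1/10
  P(X=1) = 1/40 + 0 + 1/40 = 1/20
  P(X=2) = 1/20 + 1/5 + 3/20 = 2/5
  P(X=3) = 1/40 + 7/40 + 1/4 = 9/20
H(X) = -[(1/10)·log₂(1/10) + (1/20)·log₂(1/20) + (2/5)·log₂(2/5) + (9/20)·log₂(9/20)]
  = 0.332193 + 0.216096 + 0.528771 + 0.518401 = 1.5955 bits

H(Y|X) = Σ_x P(x)·H(Y|X=x):
  X=0: P(X=0) = 1/10, P(Y|X=0) = (0, 1/4, 3/4) → H(Y|X=0) = 0.811278
  X=1: P(X=1) = 1/20, P(Y|X=1) = (1/2, 0, 1/2) → H(Y|X=1) = 1.000000
  X=2: P(X=2) = 2/5, P(Y|X=2) = (1/8, 1/2, 3/8) → H(Y|X=2) = 1.405639
  X=3: P(X=3) = 9/20, P(Y|X=3) = (1/18, 7/18, 5/9) → H(Y|X=3) = 1.232660
H(Y|X) = (1/10)·0.811278 + (1/20)·1.000000 + (2/5)·1.405639 + (9/20)·1.232660 = 1.2481 bits

H(X,Y) = -Σ_{x,y} P(x,y) log₂ P(x,y). Per-cell terms -P(x,y)·log₂P(x,y):
  X=0: 0.000000, 0.133048, 0.280272
  X=1: 0.133048, 0.000000, 0.133048
  X=2: 0.216096, 0.464386, 0.410545
  X=3: 0.133048, 0.440050, 0.500000
  (cells with P = 0 contribute 0)
Sum of the 12 terms: H(X,Y) = 2.8435 bits

Chain rule check:
  H(X) + H(Y|X) = 1.5955 + 1.2481 = 2.8436 bits
  H(X,Y) = 2.8435 bits
✓ Chain rule verified (Δ = 0.0001 is 4-dp rounding noise: each of the three values was rounded independently).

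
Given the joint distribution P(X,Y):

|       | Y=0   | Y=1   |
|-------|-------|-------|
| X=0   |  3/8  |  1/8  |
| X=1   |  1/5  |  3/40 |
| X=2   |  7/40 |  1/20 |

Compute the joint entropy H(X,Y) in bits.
2.3064 bits

H(X,Y) = -Σ_{x,y} P(x,y) log₂ P(x,y). Per-cell terms -P(x,y)·log₂P(x,y):
  X=0: 0.530639, 0.375000
  X=1: 0.464386, 0.280272
  X=2: 0.440050, 0.216096
Sum of the 6 terms: H(X,Y) = 2.3064 bits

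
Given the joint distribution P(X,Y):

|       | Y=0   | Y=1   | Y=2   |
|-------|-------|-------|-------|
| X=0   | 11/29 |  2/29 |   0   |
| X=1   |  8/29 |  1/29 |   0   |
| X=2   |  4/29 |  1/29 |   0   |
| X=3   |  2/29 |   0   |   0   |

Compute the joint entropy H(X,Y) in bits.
2.3044 bits

H(X,Y) = -Σ_{x,y} P(x,y) log₂ P(x,y). Per-cell terms -P(x,y)·log₂P(x,y):
  X=0: 0.5305, 0.2661, 0.0000
  X=1: 0.5125, 0.1675, 0.0000
  X=2: 0.3942, 0.1675, 0.0000
  X=3: 0.2661, 0.0000, 0.0000
  (cells with P = 0 contribute 0)
Sum of the 12 terms: H(X,Y) = 2.3044 bits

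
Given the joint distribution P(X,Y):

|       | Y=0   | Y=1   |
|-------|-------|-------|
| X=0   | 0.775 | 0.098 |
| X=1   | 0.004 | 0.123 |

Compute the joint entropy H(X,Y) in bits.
1.0171 bits

H(X,Y) = -Σ_{x,y} P(x,y) log₂ P(x,y). Per-cell terms -P(x,y)·log₂P(x,y):
  X=0: 0.28499, 0.32841
  X=1: 0.03186, 0.37186
Sum of the 4 terms: H(X,Y) = 1.0171 bits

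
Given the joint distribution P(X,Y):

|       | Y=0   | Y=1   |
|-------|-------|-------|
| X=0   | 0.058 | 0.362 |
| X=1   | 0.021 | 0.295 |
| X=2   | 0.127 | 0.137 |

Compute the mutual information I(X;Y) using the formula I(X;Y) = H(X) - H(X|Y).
0.1154 bits

I(X;Y) = H(X) - H(X|Y)

Marginal of X (row sums):
  P(X=0) = 0.058 + 0.362 = 0.420
  P(X=1) = 0.021 + 0.295 = 0.316
  P(X=2) = 0.127 + 0.137 = 0.264
H(X) = -[0.420·log₂(0.420) + 0.316·log₂(0.316) + 0.264·log₂(0.264)]
  = 0.52565 + 0.52519 + 0.50725 = 1.5581 bits

Marginal of Y (column sums):
  P(Y=0) = 0.058 + 0.021 + 0.127 = 0.206
  P(Y=1) = 0.362 + 0.295 + 0.137 = 0.794
H(X|Y) = Σ_y P(y)·H(X|Y=y):
  Y=0: P(Y=0) = 0.206, P(X|Y=0) = (29/103, 21/206, 127/206) → H(X|Y=0) = 1.28085
  Y=1: P(Y=1) = 0.794, P(X|Y=1) = (181/397, 295/794, 137/794) → H(X|Y=1) = 1.48473
H(X|Y) = 0.206·1.28085 + 0.794·1.48473 = 1.4427 bits

I(X;Y) = H(X) - H(X|Y) = 1.5581 - 1.4427 = 0.1154 bits

Cross-check via I(X;Y) = H(X) + H(Y) - H(X,Y): computing H(Y) from the column sums and H(X,Y) from the 6 cells in the same way gives H(Y) = 0.7338 bits and H(X,Y) = 2.1765 bits, so
I(X;Y) = 1.5581 + 0.7338 - 2.1765 = 0.1154 bits ✓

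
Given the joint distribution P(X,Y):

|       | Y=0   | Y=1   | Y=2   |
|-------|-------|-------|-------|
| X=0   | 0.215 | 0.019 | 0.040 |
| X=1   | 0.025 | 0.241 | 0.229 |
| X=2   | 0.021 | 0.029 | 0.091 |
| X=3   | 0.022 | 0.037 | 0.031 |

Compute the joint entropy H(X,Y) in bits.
2.9183 bits

H(X,Y) = -Σ_{x,y} P(x,y) log₂ P(x,y). Per-cell terms -P(x,y)·log₂P(x,y):
  X=0: 0.47678, 0.10864, 0.18575
  X=1: 0.13305, 0.49475, 0.48699
  X=2: 0.11704, 0.14813, 0.31468
  X=3: 0.12114, 0.17598, 0.15536
Sum of the 12 terms: H(X,Y) = 2.9183 bits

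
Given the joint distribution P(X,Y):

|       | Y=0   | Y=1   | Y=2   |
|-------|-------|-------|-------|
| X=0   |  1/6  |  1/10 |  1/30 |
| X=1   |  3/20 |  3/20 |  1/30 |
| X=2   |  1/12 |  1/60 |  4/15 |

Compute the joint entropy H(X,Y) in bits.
2.8169 bits

H(X,Y) = -Σ_{x,y} P(x,y) log₂ P(x,y). Per-cell terms -P(x,y)·log₂P(x,y):
  X=0: 0.43083, 0.33219, 0.16356
  X=1: 0.41054, 0.41054, 0.16356
  X=2: 0.29875, 0.09845, 0.50850
Sum of the 9 terms: H(X,Y) = 2.8169 bits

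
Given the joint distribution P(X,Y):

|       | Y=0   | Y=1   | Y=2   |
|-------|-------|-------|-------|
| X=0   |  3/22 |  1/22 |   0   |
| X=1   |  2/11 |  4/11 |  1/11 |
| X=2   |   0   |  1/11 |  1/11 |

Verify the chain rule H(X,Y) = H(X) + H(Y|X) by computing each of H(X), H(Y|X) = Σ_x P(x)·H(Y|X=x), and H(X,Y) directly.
H(X) = 1.3093 bits, H(Y|X) = 1.2067 bits, H(X,Y) = 2.5160 bits

Marginal of X (row sums):
  P(X=0) = 3/22 + 1/22 + 0 = 2/11
  P(X=1) = 2/11 + 4/11 + 1/11 = 7/11
  P(X=2) = 0 + 1/11 + 1/11 = 2/11
H(X) = -[(2/11)·log₂(2/11) + (7/11)·log₂(7/11) + (2/11)·log₂(2/11)]
  = 0.44717 + 0.41496 + 0.44717 = 1.3093 bits

H(Y|X) = Σ_x P(x)·H(Y|X=x):
  X=0: P(X=0) = 2/11, P(Y|X=0) = (3/4, 1/4, 0) → H(Y|X=0) = 0.81128
  X=1: P(X=1) = 7/11, P(Y|X=1) = (2/7, 4/7, 1/7) → H(Y|X=1) = 1.37878
  X=2: P(X=2) = 2/11, P(Y|X=2) = (0, 1/2, 1/2) → H(Y|X=2) = 1.00000
H(Y|X) = (2/11)·0.81128 + (7/11)·1.37878 + (2/11)·1.00000 = 1.2067 bits

H(X,Y) = -Σ_{x,y} P(x,y) log₂ P(x,y). Per-cell terms -P(x,y)·log₂P(x,y):
  X=0: 0.39197, 0.20270, 0.00000
  X=1: 0.44717, 0.53070, 0.31449
  X=2: 0.00000, 0.31449, 0.31449
  (cells with P = 0 contribute 0)
Sum of the 9 terms: H(X,Y) = 2.5160 bits

Chain rule check:
  H(X) + H(Y|X) = 1.3093 + 1.2067 = 2.5160 bits
  H(X,Y) = 2.5160 bits
✓ Chain rule verified.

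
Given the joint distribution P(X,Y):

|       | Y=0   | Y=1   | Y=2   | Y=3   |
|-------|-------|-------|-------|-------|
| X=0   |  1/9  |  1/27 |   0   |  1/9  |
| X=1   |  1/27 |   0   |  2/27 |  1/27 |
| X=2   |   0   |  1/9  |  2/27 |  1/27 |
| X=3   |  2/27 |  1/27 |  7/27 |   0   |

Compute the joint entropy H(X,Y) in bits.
3.2765 bits

H(X,Y) = -Σ_{x,y} P(x,y) log₂ P(x,y). Per-cell terms -P(x,y)·log₂P(x,y):
  X=0: 0.35221, 0.17611, 0.00000, 0.35221
  X=1: 0.17611, 0.00000, 0.27814, 0.17611
  X=2: 0.00000, 0.35221, 0.27814, 0.17611
  X=3: 0.27814, 0.17611, 0.50492, 0.00000
  (cells with P = 0 contribute 0)
Sum of the 16 terms: H(X,Y) = 3.2765 bits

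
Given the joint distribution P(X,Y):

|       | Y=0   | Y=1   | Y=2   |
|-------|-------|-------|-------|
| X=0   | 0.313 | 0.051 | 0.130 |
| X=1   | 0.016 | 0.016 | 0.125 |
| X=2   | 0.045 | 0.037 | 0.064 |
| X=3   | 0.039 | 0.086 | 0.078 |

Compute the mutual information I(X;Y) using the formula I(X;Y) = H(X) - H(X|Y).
0.2084 bits

I(X;Y) = H(X) - H(X|Y)

Marginal of X (row sums):
  P(X=0) = 0.313 + 0.051 + 0.130 = 0.494
  P(X=1) = 0.016 + 0.016 + 0.125 = 0.157
  P(X=2) = 0.045 + 0.037 + 0.064 = 0.146
  P(X=3) = 0.039 + 0.086 + 0.078 = 0.203
H(X) = -[0.494·log₂(0.494) + 0.157·log₂(0.157) + 0.146·log₂(0.146) + 0.203·log₂(0.203)]
  = 0.5026 + 0.4194 + 0.4053 + 0.4670 = 1.7943 bits

Marginal of Y (column sums):
  P(Y=0) = 0.313 + 0.016 + 0.045 + 0.039 = 0.413
  P(Y=1) = 0.051 + 0.016 + 0.037 + 0.086 = 0.190
  P(Y=2) = 0.130 + 0.125 + 0.064 + 0.078 = 0.397
H(X|Y) = Σ_y P(y)·H(X|Y=y):
  Y=0: P(Y=0) = 0.413, P(X|Y=0) = (313/413, 16/413, 45/413, 39/413) → H(X|Y=0) = 1.1548
  Y=1: P(Y=1) = 0.190, P(X|Y=1) = (51/190, 8/95, 37/190, 43/95) → H(X|Y=1) = 1.7872
  Y=2: P(Y=2) = 0.397, P(X|Y=2) = (130/397, 125/397, 64/397, 78/397) → H(X|Y=2) = 1.9381
H(X|Y) = 0.413·1.1548 + 0.190·1.7872 + 0.397·1.9381 = 1.5859 bits

I(X;Y) = H(X) - H(X|Y) = 1.7943 - 1.5859 = 0.2084 bits

Cross-check via I(X;Y) = H(X) + H(Y) - H(X,Y): computing H(Y) from the column sums and H(X,Y) from the 12 cells in the same way gives H(Y) = 1.5112 bits and H(X,Y) = 3.0971 bits, so
I(X;Y) = 1.7943 + 1.5112 - 3.0971 = 0.2084 bits ✓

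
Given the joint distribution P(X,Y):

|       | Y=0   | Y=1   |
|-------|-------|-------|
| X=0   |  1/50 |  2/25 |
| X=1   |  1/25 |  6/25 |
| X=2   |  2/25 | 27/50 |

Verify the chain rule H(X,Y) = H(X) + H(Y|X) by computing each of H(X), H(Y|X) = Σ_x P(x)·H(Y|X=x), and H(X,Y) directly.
H(X) = 1.2740 bits, H(Y|X) = 0.5818 bits, H(X,Y) = 1.8558 bits

Marginal of X (row sums):
  P(X=0) = 1/50 + 2/25 = 1/10
  P(X=1) = 1/25 + 6/25 = 7/25
  P(X=2) = 2/25 + 27/50 = 31/50
H(X) = -[(1/10)·log₂(1/10) + (7/25)·log₂(7/25) + (31/50)·log₂(31/50)]
  = 0.3322 + 0.5142 + 0.4276 = 1.2740 bits

H(Y|X) = Σ_x P(x)·H(Y|X=x):
  X=0: P(X=0) = 1/10, P(Y|X=0) = (1/5, 4/5) → H(Y|X=0) = 0.7219
  X=1: P(X=1) = 7/25, P(Y|X=1) = (1/7, 6/7) → H(Y|X=1) = 0.5917
  X=2: P(X=2) = 31/50, P(Y|X=2) = (4/31, 27/31) → H(Y|X=2) = 0.5548
H(Y|X) = (1/10)·0.7219 + (7/25)·0.5917 + (31/50)·0.5548 = 0.5818 bits

H(X,Y) = -Σ_{x,y} P(x,y) log₂ P(x,y). Per-cell terms -P(x,y)·log₂P(x,y):
  X=0: 0.1129, 0.2915
  X=1: 0.1858, 0.4941
  X=2: 0.2915, 0.4800
Sum of the 6 terms: H(X,Y) = 1.8558 bits

Chain rule check:
  H(X) + H(Y|X) = 1.2740 + 0.5818 = 1.8558 bits
  H(X,Y) = 1.8558 bits
✓ Chain rule verified.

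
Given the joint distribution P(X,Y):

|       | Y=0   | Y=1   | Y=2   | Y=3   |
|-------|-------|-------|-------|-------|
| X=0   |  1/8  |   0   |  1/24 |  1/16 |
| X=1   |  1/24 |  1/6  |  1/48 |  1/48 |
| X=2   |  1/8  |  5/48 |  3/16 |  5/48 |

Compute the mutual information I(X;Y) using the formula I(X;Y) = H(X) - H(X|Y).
0.2807 bits

I(X;Y) = H(X) - H(X|Y)

Marginal of X (row sums):
  P(X=0) = 1/8 + 0 + 1/24 + 1/16 = 11/48
  P(X=1) = 1/24 + 1/6 + 1/48 + 1/48 = 1/4
  P(X=2) = 1/8 + 5/48 + 3/16 + 5/48 = 25/48
H(X) = -[(11/48)·log₂(11/48) + (1/4)·log₂(1/4) + (25/48)·log₂(25/48)]
  = 0.48710 + 0.50000 + 0.49016 = 1.47726 bits

Marginal of Y (column sums):
  P(Y=0) = 1/8 + 1/24 + 1/8 = 7/24
  P(Y=1) = 0 + 1/6 + 5/48 = 13/48
  P(Y=2) = 1/24 + 1/48 + 3/16 = 1/4
  P(Y=3) = 1/16 + 1/48 + 5/48 = 3/16
H(X|Y) = Σ_y P(y)·H(X|Y=y):
  Y=0: P(Y=0) = 7/24, P(X|Y=0) = (3/7, 1/7, 3/7) → H(X|Y=0) = 1.44882
  Y=1: P(Y=1) = 13/48, P(X|Y=1) = (0, 8/13, 5/13) → H(X|Y=1) = 0.96124
  Y=2: P(Y=2) = 1/4, P(X|Y=2) = (1/6, 1/12, 3/4) → H(X|Y=2) = 1.04085
  Y=3: P(Y=3) = 3/16, P(X|Y=3) = (1/3, 1/9, 5/9) → H(X|Y=3) = 1.35164
H(X|Y) = (7/24)·1.44882 + (13/48)·0.96124 + (1/4)·1.04085 + (3/16)·1.35164 = 1.19655 bits

I(X;Y) = H(X) - H(X|Y) = 1.47726 - 1.19655 = 0.2807 bits

Cross-check via I(X;Y) = H(X) + H(Y) - H(X,Y): computing H(Y) from the column sums and H(X,Y) from the 12 cells in the same way gives H(Y) = 1.98168 bits and H(X,Y) = 3.17823 bits, so
I(X;Y) = 1.47726 + 1.98168 - 3.17823 = 0.2807 bits ✓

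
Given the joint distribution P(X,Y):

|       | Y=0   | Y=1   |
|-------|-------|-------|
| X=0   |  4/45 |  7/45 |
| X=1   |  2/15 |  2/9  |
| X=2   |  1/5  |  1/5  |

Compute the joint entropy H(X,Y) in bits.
2.5265 bits

H(X,Y) = -Σ_{x,y} P(x,y) log₂ P(x,y). Per-cell terms -P(x,y)·log₂P(x,y):
  X=0: 0.310387, 0.417589
  X=1: 0.387585, 0.482206
  X=2: 0.464386, 0.464386
Sum of the 6 terms: H(X,Y) = 2.5265 bits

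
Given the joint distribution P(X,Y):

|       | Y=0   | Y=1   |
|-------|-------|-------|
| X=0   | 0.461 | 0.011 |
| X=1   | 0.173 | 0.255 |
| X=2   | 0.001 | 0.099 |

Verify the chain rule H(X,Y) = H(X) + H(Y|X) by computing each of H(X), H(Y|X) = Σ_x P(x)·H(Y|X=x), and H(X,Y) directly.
H(X) = 1.3674 bits, H(Y|X) = 0.5000 bits, H(X,Y) = 1.8675 bits

Marginal of X (row sums):
  P(X=0) = 0.461 + 0.011 = 0.472
  P(X=1) = 0.173 + 0.255 = 0.428
  P(X=2) = 0.001 + 0.099 = 0.100
H(X) = -[0.472·log₂(0.472) + 0.428·log₂(0.428) + 0.100·log₂(0.100)]
  = 0.5112 + 0.5240 + 0.3322 = 1.3674 bits

H(Y|X) = Σ_x P(x)·H(Y|X=x):
  X=0: P(X=0) = 0.472, P(Y|X=0) = (461/472, 11/472) → H(Y|X=0) = 0.1596
  X=1: P(X=1) = 0.428, P(Y|X=1) = (173/428, 255/428) → H(Y|X=1) = 0.9734
  X=2: P(X=2) = 0.100, P(Y|X=2) = (1/100, 99/100) → H(Y|X=2) = 0.0808
H(Y|X) = 0.472·0.1596 + 0.428·0.9734 + 0.100·0.0808 = 0.5000 bits

H(X,Y) = -Σ_{x,y} P(x,y) log₂ P(x,y). Per-cell terms -P(x,y)·log₂P(x,y):
  X=0: 0.5150, 0.0716
  X=1: 0.4379, 0.5027
  X=2: 0.0100, 0.3303
Sum of the 6 terms: H(X,Y) = 1.8675 bits

Chain rule check:
  H(X) + H(Y|X) = 1.3674 + 0.5000 = 1.8674 bits
  H(X,Y) = 1.8675 bits
✓ Chain rule verified (Δ = 0.0001 is 4-dp rounding noise: each of the three values was rounded independently).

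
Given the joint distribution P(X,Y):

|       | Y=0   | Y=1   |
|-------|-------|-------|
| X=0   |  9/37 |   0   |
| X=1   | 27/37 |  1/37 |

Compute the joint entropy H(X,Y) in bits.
0.9686 bits

H(X,Y) = -Σ_{x,y} P(x,y) log₂ P(x,y). Per-cell terms -P(x,y)·log₂P(x,y):
  X=0: 0.4961, 0.0000
  X=1: 0.3317, 0.1408
  (cells with P = 0 contribute 0)
Sum of the 4 terms: H(X,Y) = 0.9686 bits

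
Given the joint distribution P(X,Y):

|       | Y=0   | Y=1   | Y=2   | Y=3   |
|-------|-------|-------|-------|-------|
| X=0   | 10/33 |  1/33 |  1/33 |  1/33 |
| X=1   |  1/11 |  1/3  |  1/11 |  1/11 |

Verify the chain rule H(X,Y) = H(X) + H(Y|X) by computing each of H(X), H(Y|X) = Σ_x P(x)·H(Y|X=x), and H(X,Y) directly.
H(X) = 0.9673 bits, H(Y|X) = 1.4850 bits, H(X,Y) = 2.4523 bits

Marginal of X (row sums):
  P(X=0) = 10/33 + 1/33 + 1/33 + 1/33 = 13/33
  P(X=1) = 1/11 + 1/3 + 1/11 + 1/11 = 20/33
H(X) = -[(13/33)·log₂(13/33) + (20/33)·log₂(20/33)]
  = 0.52944 + 0.43786 = 0.9673 bits

H(Y|X) = Σ_x P(x)·H(Y|X=x):
  X=0: P(X=0) = 13/33, P(Y|X=0) = (10/13, 1/13, 1/13, 1/13) → H(Y|X=0) = 1.14511
  X=1: P(X=1) = 20/33, P(Y|X=1) = (3/20, 11/20, 3/20, 3/20) → H(Y|X=1) = 1.70601
H(Y|X) = (13/33)·1.14511 + (20/33)·1.70601 = 1.4850 bits

H(X,Y) = -Σ_{x,y} P(x,y) log₂ P(x,y). Per-cell terms -P(x,y)·log₂P(x,y):
  X=0: 0.52196, 0.15286, 0.15286, 0.15286
  X=1: 0.31449, 0.52832, 0.31449, 0.31449
Sum of the 8 terms: H(X,Y) = 2.4523 bits

Chain rule check:
  H(X) + H(Y|X) = 0.9673 + 1.4850 = 2.4523 bits
  H(X,Y) = 2.4523 bits
✓ Chain rule verified.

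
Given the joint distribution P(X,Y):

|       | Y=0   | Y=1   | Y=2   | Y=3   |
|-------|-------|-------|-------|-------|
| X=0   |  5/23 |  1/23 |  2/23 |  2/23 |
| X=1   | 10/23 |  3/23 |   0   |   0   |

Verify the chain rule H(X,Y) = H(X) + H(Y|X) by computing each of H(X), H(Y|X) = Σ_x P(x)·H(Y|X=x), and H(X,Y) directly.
H(X) = 0.9877 bits, H(Y|X) = 1.2061 bits, H(X,Y) = 2.1938 bits

Marginal of X (row sums):
  P(X=0) = 5/23 + 1/23 + 2/23 + 2/23 = 10/23
  P(X=1) = 10/23 + 3/23 + 0 + 0 = 13/23
H(X) = -[(10/23)·log₂(10/23) + (13/23)·log₂(13/23)]
  = 0.522450 + 0.465243 = 0.9877 bits

H(Y|X) = Σ_x P(x)·H(Y|X=x):
  X=0: P(X=0) = 10/23, P(Y|X=0) = (1/2, 1/10, 1/5, 1/5) → H(Y|X=0) = 1.760964
  X=1: P(X=1) = 13/23, P(Y|X=1) = (10/13, 3/13, 0, 0) → H(Y|X=1) = 0.779350
H(Y|X) = (10/23)·1.760964 + (13/23)·0.779350 = 1.2061 bits

H(X,Y) = -Σ_{x,y} P(x,y) log₂ P(x,y). Per-cell terms -P(x,y)·log₂P(x,y):
  X=0: 0.478616, 0.196677, 0.306397, 0.306397
  X=1: 0.522450, 0.383296, 0.000000, 0.000000
  (cells with P = 0 contribute 0)
Sum of the 8 terms: H(X,Y) = 2.1938 bits

Chain rule check:
  H(X) + H(Y|X) = 0.9877 + 1.2061 = 2.1938 bits
  H(X,Y) = 2.1938 bits
✓ Chain rule verified.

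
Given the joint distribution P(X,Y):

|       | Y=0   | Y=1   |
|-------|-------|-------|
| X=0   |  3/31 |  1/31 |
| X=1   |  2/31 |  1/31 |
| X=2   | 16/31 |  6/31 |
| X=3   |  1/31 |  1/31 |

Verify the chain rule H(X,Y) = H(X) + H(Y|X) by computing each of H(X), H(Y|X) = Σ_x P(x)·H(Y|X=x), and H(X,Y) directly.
H(X) = 1.3135 bits, H(Y|X) = 0.8580 bits, H(X,Y) = 2.1715 bits

Marginal of X (row sums):
  P(X=0) = 3/31 + 1/31 = 4/31
  P(X=1) = 2/31 + 1/31 = 3/31
  P(X=2) = 16/31 + 6/31 = 22/31
  P(X=3) = 1/31 + 1/31 = 2/31
H(X) = -[(4/31)·log₂(4/31) + (3/31)·log₂(3/31) + (22/31)·log₂(22/31) + (2/31)·log₂(2/31)]
  = 0.3812 + 0.3261 + 0.3511 + 0.2551 = 1.3135 bits

H(Y|X) = Σ_x P(x)·H(Y|X=x):
  X=0: P(X=0) = 4/31, P(Y|X=0) = (3/4, 1/4) → H(Y|X=0) = 0.8113
  X=1: P(X=1) = 3/31, P(Y|X=1) = (2/3, 1/3) → H(Y|X=1) = 0.9183
  X=2: P(X=2) = 22/31, P(Y|X=2) = (8/11, 3/11) → H(Y|X=2) = 0.8454
  X=3: P(X=3) = 2/31, P(Y|X=3) = (1/2, 1/2) → H(Y|X=3) = 1.0000
H(Y|X) = (4/31)·0.8113 + (3/31)·0.9183 + (22/31)·0.8454 + (2/31)·1.0000 = 0.8580 bits

H(X,Y) = -Σ_{x,y} P(x,y) log₂ P(x,y). Per-cell terms -P(x,y)·log₂P(x,y):
  X=0: 0.3261, 0.1598
  X=1: 0.2551, 0.1598
  X=2: 0.4925, 0.4586
  X=3: 0.1598, 0.1598
Sum of the 8 terms: H(X,Y) = 2.1715 bits

Chain rule check:
  H(X) + H(Y|X) = 1.3135 + 0.8580 = 2.1715 bits
  H(X,Y) = 2.1715 bits
✓ Chain rule verified.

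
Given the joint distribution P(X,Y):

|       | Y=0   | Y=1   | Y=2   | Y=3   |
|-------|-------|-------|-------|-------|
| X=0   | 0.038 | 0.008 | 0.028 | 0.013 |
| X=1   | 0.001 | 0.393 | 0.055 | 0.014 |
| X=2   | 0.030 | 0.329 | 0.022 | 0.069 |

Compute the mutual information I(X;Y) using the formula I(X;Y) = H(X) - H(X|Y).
0.2193 bits

I(X;Y) = H(X) - H(X|Y)

Marginal of X (row sums):
  P(X=0) = 0.038 + 0.008 + 0.028 + 0.013 = 0.087
  P(X=1) = 0.001 + 0.393 + 0.055 + 0.014 = 0.463
  P(X=2) = 0.030 + 0.329 + 0.022 + 0.069 = 0.450
H(X) = -[0.087·log₂(0.087) + 0.463·log₂(0.463) + 0.450·log₂(0.450)]
  = 0.30649 + 0.51435 + 0.51840 = 1.3392 bits

Marginal of Y (column sums):
  P(Y=0) = 0.038 + 0.001 + 0.030 = 0.069
  P(Y=1) = 0.008 + 0.393 + 0.329 = 0.730
  P(Y=2) = 0.028 + 0.055 + 0.022 = 0.105
  P(Y=3) = 0.013 + 0.014 + 0.069 = 0.096
H(X|Y) = Σ_y P(y)·H(X|Y=y):
  Y=0: P(Y=0) = 0.069, P(X|Y=0) = (38/69, 1/69, 10/23) → H(X|Y=0) = 1.08493
  Y=1: P(Y=1) = 0.730, P(X|Y=1) = (4/365, 393/730, 329/730) → H(X|Y=1) = 1.07051
  Y=2: P(Y=2) = 0.105, P(X|Y=2) = (4/15, 11/21, 22/105) → H(X|Y=2) = 1.46960
  Y=3: P(Y=3) = 0.096, P(X|Y=3) = (13/96, 7/48, 23/32) → H(X|Y=3) = 1.13812
H(X|Y) = 0.069·1.08493 + 0.730·1.07051 + 0.105·1.46960 + 0.096·1.13812 = 1.1199 bits

I(X;Y) = H(X) - H(X|Y) = 1.3392 - 1.1199 = 0.2193 bits

Cross-check via I(X;Y) = H(X) + H(Y) - H(X,Y): computing H(Y) from the column sums and H(X,Y) from the 12 cells in the same way gives H(Y) = 1.2636 bits and H(X,Y) = 2.3835 bits, so
I(X;Y) = 1.3392 + 1.2636 - 2.3835 = 0.2193 bits ✓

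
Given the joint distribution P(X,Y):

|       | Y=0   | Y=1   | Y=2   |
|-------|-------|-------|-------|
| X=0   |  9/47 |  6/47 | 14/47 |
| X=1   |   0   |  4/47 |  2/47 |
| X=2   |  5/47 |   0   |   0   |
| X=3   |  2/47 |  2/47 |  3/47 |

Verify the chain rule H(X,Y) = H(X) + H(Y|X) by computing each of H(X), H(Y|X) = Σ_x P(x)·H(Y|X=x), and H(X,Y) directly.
H(X) = 1.5620 bits, H(Y|X) = 1.2754 bits, H(X,Y) = 2.8374 bits

Marginal of X (row sums):
  P(X=0) = 9/47 + 6/47 + 14/47 = 29/47
  P(X=1) = 0 + 4/47 + 2/47 = 6/47
  P(X=2) = 5/47 + 0 + 0 = 5/47
  P(X=3) = 2/47 + 2/47 + 3/47 = 7/47
H(X) = -[(29/47)·log₂(29/47) + (6/47)·log₂(6/47) + (5/47)·log₂(5/47) + (7/47)·log₂(7/47)]
  = 0.42982 + 0.37910 + 0.34390 + 0.40916 = 1.5620 bits

H(Y|X) = Σ_x P(x)·H(Y|X=x):
  X=0: P(X=0) = 29/47, P(Y|X=0) = (9/29, 6/29, 14/29) → H(Y|X=0) = 1.50136
  X=1: P(X=1) = 6/47, P(Y|X=1) = (0, 2/3, 1/3) → H(Y|X=1) = 0.91830
  X=2: P(X=2) = 5/47, P(Y|X=2) = (1, 0, 0) → H(Y|X=2) = 0.00000
  X=3: P(X=3) = 7/47, P(Y|X=3) = (2/7, 2/7, 3/7) → H(Y|X=3) = 1.55666
H(Y|X) = (29/47)·1.50136 + (6/47)·0.91830 + (5/47)·0.00000 + (7/47)·1.55666 = 1.2754 bits

H(X,Y) = -Σ_{x,y} P(x,y) log₂ P(x,y). Per-cell terms -P(x,y)·log₂P(x,y):
  X=0: 0.45664, 0.37910, 0.52045
  X=1: 0.00000, 0.30252, 0.19381
  X=2: 0.34390, 0.00000, 0.00000
  X=3: 0.19381, 0.19381, 0.25338
  (cells with P = 0 contribute 0)
Sum of the 12 terms: H(X,Y) = 2.8374 bits

Chain rule check:
  H(X) + H(Y|X) = 1.5620 + 1.2754 = 2.8374 bits
  H(X,Y) = 2.8374 bits
✓ Chain rule verified.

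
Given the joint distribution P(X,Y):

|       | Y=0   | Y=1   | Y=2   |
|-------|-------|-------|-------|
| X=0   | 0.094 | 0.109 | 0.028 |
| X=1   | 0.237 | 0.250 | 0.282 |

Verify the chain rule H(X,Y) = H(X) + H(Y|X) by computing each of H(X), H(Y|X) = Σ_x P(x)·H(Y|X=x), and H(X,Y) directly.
H(X) = 0.7798 bits, H(Y|X) = 1.5411 bits, H(X,Y) = 2.3209 bits

Marginal of X (row sums):
  P(X=0) = 0.094 + 0.109 + 0.028 = 0.231
  P(X=1) = 0.237 + 0.250 + 0.282 = 0.769
H(X) = -[0.231·log₂(0.231) + 0.769·log₂(0.769)]
  = 0.4883421 + 0.2914083 = 0.7798 bits

H(Y|X) = Σ_x P(x)·H(Y|X=x):
  X=0: P(X=0) = 0.231, P(Y|X=0) = (94/231, 109/231, 4/33) → H(Y|X=0) = 1.4081586
  X=1: P(X=1) = 0.769, P(Y|X=1) = (237/769, 250/769, 282/769) → H(Y|X=1) = 1.5810768
H(Y|X) = 0.231·1.4081586 + 0.769·1.5810768 = 1.5411 bits

H(X,Y) = -Σ_{x,y} P(x,y) log₂ P(x,y). Per-cell terms -P(x,y)·log₂P(x,y):
  X=0: 0.3206524, 0.3485384, 0.1444360
  X=1: 0.4922587, 0.5000000, 0.5149977
Sum of the 6 terms: H(X,Y) = 2.3209 bits

Chain rule check:
  H(X) + H(Y|X) = 0.7798 + 1.5411 = 2.3209 bits
  H(X,Y) = 2.3209 bits
✓ Chain rule verified.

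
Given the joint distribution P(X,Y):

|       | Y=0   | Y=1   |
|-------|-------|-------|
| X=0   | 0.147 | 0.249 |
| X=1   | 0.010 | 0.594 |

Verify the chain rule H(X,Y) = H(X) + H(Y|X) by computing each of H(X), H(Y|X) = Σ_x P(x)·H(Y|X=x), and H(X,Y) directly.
H(X) = 0.9686 bits, H(Y|X) = 0.4503 bits, H(X,Y) = 1.4189 bits

Marginal of X (row sums):
  P(X=0) = 0.147 + 0.249 = 0.396
  P(X=1) = 0.010 + 0.594 = 0.604
H(X) = -[0.396·log₂(0.396) + 0.604·log₂(0.604)]
  = 0.52923 + 0.43934 = 0.9686 bits

H(Y|X) = Σ_x P(x)·H(Y|X=x):
  X=0: P(X=0) = 0.396, P(Y|X=0) = (49/132, 83/132) → H(Y|X=0) = 0.95160
  X=1: P(X=1) = 0.604, P(Y|X=1) = (5/302, 297/302) → H(Y|X=1) = 0.12164
H(Y|X) = 0.396·0.95160 + 0.604·0.12164 = 0.4503 bits

H(X,Y) = -Σ_{x,y} P(x,y) log₂ P(x,y). Per-cell terms -P(x,y)·log₂P(x,y):
  X=0: 0.40662, 0.49944
  X=1: 0.06644, 0.44637
Sum of the 4 terms: H(X,Y) = 1.4189 bits

Chain rule check:
  H(X) + H(Y|X) = 0.9686 + 0.4503 = 1.4189 bits
  H(X,Y) = 1.4189 bits
✓ Chain rule verified.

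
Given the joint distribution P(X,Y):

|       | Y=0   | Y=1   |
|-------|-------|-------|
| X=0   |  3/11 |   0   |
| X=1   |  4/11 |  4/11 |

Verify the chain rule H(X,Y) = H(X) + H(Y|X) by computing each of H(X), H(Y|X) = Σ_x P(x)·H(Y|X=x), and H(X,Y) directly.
H(X) = 0.8454 bits, H(Y|X) = 0.7273 bits, H(X,Y) = 1.5726 bits

Marginal of X (row sums):
  P(X=0) = 3/11 + 0 = 3/11
  P(X=1) = 4/11 + 4/11 = 8/11
H(X) = -[(3/11)·log₂(3/11) + (8/11)·log₂(8/11)]
  = 0.511219 + 0.334132 = 0.8454 bits

H(Y|X) = Σ_x P(x)·H(Y|X=x):
  X=0: P(X=0) = 3/11, P(Y|X=0) = (1, 0) → H(Y|X=0) = 0.000000
  X=1: P(X=1) = 8/11, P(Y|X=1) = (1/2, 1/2) → H(Y|X=1) = 1.000000
H(Y|X) = (3/11)·0.000000 + (8/11)·1.000000 = 0.7273 bits

H(X,Y) = -Σ_{x,y} P(x,y) log₂ P(x,y). Per-cell terms -P(x,y)·log₂P(x,y):
  X=0: 0.511219, 0.000000
  X=1: 0.530702, 0.530702
  (cells with P = 0 contribute 0)
Sum of the 4 terms: H(X,Y) = 1.5726 bits

Chain rule check:
  H(X) + H(Y|X) = 0.8454 + 0.7273 = 1.5727 bits
  H(X,Y) = 1.5726 bits
✓ Chain rule verified (Δ = 0.0001 is 4-dp rounding noise: each of the three values was rounded independently).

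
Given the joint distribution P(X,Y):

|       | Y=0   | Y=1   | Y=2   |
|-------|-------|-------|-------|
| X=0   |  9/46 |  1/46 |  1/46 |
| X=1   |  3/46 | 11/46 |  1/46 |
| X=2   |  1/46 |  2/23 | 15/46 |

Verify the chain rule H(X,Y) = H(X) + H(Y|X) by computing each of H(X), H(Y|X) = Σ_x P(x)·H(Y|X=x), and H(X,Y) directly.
H(X) = 1.5432 bits, H(Y|X) = 0.9816 bits, H(X,Y) = 2.5248 bits

Marginal of X (row sums):
  P(X=0) = 9/46 + 1/46 + 1/46 = 11/46
  P(X=1) = 3/46 + 11/46 + 1/46 = 15/46
  P(X=2) = 1/46 + 2/23 + 15/46 = 10/23
H(X) = -[(11/46)·log₂(11/46) + (15/46)·log₂(15/46) + (10/23)·log₂(10/23)]
  = 0.493596 + 0.527175 + 0.522450 = 1.5432 bits

H(Y|X) = Σ_x P(x)·H(Y|X=x):
  X=0: P(X=0) = 11/46, P(Y|X=0) = (9/11, 1/11, 1/11) → H(Y|X=0) = 0.865857
  X=1: P(X=1) = 15/46, P(Y|X=1) = (1/5, 11/15, 1/15) → H(Y|X=1) = 1.052982
  X=2: P(X=2) = 10/23, P(Y|X=2) = (1/20, 1/5, 3/4) → H(Y|X=2) = 0.991760
H(Y|X) = (11/46)·0.865857 + (15/46)·1.052982 + (10/23)·0.991760 = 0.9816 bits

H(X,Y) = -Σ_{x,y} P(x,y) log₂ P(x,y). Per-cell terms -P(x,y)·log₂P(x,y):
  X=0: 0.460494, 0.120077, 0.120077
  X=1: 0.256865, 0.493596, 0.120077
  X=2: 0.120077, 0.306397, 0.527175
Sum of the 9 terms: H(X,Y) = 2.5248 bits

Chain rule check:
  H(X) + H(Y|X) = 1.5432 + 0.9816 = 2.5248 bits
  H(X,Y) = 2.5248 bits
✓ Chain rule verified.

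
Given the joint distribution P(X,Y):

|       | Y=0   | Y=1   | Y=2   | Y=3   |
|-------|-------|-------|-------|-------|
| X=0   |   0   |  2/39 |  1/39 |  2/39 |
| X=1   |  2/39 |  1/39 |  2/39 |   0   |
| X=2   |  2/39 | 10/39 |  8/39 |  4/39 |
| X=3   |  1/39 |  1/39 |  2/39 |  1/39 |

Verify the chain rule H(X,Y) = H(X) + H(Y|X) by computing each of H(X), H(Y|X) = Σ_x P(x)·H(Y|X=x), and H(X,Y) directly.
H(X) = 1.5708 bits, H(Y|X) = 1.7346 bits, H(X,Y) = 3.3054 bits

Marginal of X (row sums):
  P(X=0) = 0 + 2/39 + 1/39 + 2/39 = 5/39
  P(X=1) = 2/39 + 1/39 + 2/39 + 0 = 5/39
  P(X=2) = 2/39 + 10/39 + 8/39 + 4/39 = 8/13
  P(X=3) = 1/39 + 1/39 + 2/39 + 1/39 = 5/39
H(X) = -[(5/39)·log₂(5/39) + (5/39)·log₂(5/39) + (8/13)·log₂(8/13) + (5/39)·log₂(5/39)]
  = 0.37993 + 0.37993 + 0.43104 + 0.37993 = 1.5708 bits

H(Y|X) = Σ_x P(x)·H(Y|X=x):
  X=0: P(X=0) = 5/39, P(Y|X=0) = (0, 2/5, 1/5, 2/5) → H(Y|X=0) = 1.52193
  X=1: P(X=1) = 5/39, P(Y|X=1) = (2/5, 1/5, 2/5, 0) → H(Y|X=1) = 1.52193
  X=2: P(X=2) = 8/13, P(Y|X=2) = (1/12, 5/12, 1/3, 1/6) → H(Y|X=2) = 1.78416
  X=3: P(X=3) = 5/39, P(Y|X=3) = (1/5, 1/5, 2/5, 1/5) → H(Y|X=3) = 1.92193
H(Y|X) = (5/39)·1.52193 + (5/39)·1.52193 + (8/13)·1.78416 + (5/39)·1.92193 = 1.7346 bits

H(X,Y) = -Σ_{x,y} P(x,y) log₂ P(x,y). Per-cell terms -P(x,y)·log₂P(x,y):
  X=0: 0.00000, 0.21976, 0.13552, 0.21976
  X=1: 0.21976, 0.13552, 0.21976, 0.00000
  X=2: 0.21976, 0.50345, 0.46880, 0.33696
  X=3: 0.13552, 0.13552, 0.21976, 0.13552
  (cells with P = 0 contribute 0)
Sum of the 16 terms: H(X,Y) = 3.3054 bits

Chain rule check:
  H(X) + H(Y|X) = 1.5708 + 1.7346 = 3.3054 bits
  H(X,Y) = 3.3054 bits
✓ Chain rule verified.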